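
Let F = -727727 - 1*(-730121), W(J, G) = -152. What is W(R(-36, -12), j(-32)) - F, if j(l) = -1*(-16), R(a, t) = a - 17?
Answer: -2546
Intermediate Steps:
R(a, t) = -17 + a
j(l) = 16
F = 2394 (F = -727727 + 730121 = 2394)
W(R(-36, -12), j(-32)) - F = -152 - 1*2394 = -152 - 2394 = -2546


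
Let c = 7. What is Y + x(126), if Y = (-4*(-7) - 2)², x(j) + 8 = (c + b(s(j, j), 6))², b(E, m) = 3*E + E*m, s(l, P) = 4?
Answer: 2517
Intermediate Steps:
x(j) = 1841 (x(j) = -8 + (7 + 4*(3 + 6))² = -8 + (7 + 4*9)² = -8 + (7 + 36)² = -8 + 43² = -8 + 1849 = 1841)
Y = 676 (Y = (28 - 2)² = 26² = 676)
Y + x(126) = 676 + 1841 = 2517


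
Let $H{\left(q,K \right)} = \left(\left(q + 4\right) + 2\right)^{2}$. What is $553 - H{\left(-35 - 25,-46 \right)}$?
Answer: $-2363$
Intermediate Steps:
$H{\left(q,K \right)} = \left(6 + q\right)^{2}$ ($H{\left(q,K \right)} = \left(\left(4 + q\right) + 2\right)^{2} = \left(6 + q\right)^{2}$)
$553 - H{\left(-35 - 25,-46 \right)} = 553 - \left(6 - 60\right)^{2} = 553 - \left(-54\right)^{2} = 553 - 2916 = -2363$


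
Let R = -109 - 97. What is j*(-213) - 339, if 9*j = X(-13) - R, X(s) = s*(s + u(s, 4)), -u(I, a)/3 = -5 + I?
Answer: 7400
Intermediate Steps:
u(I, a) = 15 - 3*I (u(I, a) = -3*(-5 + I) = 15 - 3*I)
X(s) = s*(15 - 2*s) (X(s) = s*(s + (15 - 3*s)) = s*(15 - 2*s))
R = -206
j = -109/3 (j = (-13*(15 - 2*(-13)) - 1*(-206))/9 = (-13*(15 + 26) + 206)/9 = (-13*41 + 206)/9 = (-533 + 206)/9 = (⅑)*(-327) = -109/3 ≈ -36.333)
j*(-213) - 339 = -109/3*(-213) - 339 = 7739 - 339 = 7400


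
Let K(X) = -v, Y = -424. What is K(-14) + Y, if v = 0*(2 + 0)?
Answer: -424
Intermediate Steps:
v = 0 (v = 0*2 = 0)
K(X) = 0 (K(X) = -1*0 = 0)
K(-14) + Y = 0 - 424 = -424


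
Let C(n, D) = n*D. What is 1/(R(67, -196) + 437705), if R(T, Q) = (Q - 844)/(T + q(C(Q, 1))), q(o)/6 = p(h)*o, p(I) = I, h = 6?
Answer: 6989/3059121285 ≈ 2.2846e-6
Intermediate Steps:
C(n, D) = D*n
q(o) = 36*o (q(o) = 6*(6*o) = 36*o)
R(T, Q) = (-844 + Q)/(T + 36*Q) (R(T, Q) = (Q - 844)/(T + 36*(1*Q)) = (-844 + Q)/(T + 36*Q))
1/(R(67, -196) + 437705) = 1/((-844 - 196)/(67 + 36*(-196)) + 437705) = 1/(-1040/(67 - 7056) + 437705) = 1/(-1040/(-6989) + 437705) = 1/(-1/6989*(-1040) + 437705) = 1/(1040/6989 + 437705) = 1/(3059121285/6989) = 6989/3059121285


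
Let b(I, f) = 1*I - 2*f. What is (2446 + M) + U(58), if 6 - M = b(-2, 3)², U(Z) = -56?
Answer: 2332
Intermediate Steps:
b(I, f) = I - 2*f
M = -58 (M = 6 - (-2 - 2*3)² = 6 - (-2 - 6)² = 6 - 1*(-8)² = 6 - 1*64 = 6 - 64 = -58)
(2446 + M) + U(58) = (2446 - 58) - 56 = 2388 - 56 = 2332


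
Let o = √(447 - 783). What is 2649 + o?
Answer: 2649 + 4*I*√21 ≈ 2649.0 + 18.33*I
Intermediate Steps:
o = 4*I*√21 (o = √(-336) = 4*I*√21 ≈ 18.33*I)
2649 + o = 2649 + 4*I*√21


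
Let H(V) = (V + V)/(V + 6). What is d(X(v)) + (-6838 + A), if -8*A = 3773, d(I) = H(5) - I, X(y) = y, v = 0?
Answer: -643167/88 ≈ -7308.7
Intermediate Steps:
H(V) = 2*V/(6 + V) (H(V) = (2*V)/(6 + V) = 2*V/(6 + V))
d(I) = 10/11 - I (d(I) = 2*5/(6 + 5) - I = 2*5/11 - I = 2*5*(1/11) - I = 10/11 - I)
A = -3773/8 (A = -⅛*3773 = -3773/8 ≈ -471.63)
d(X(v)) + (-6838 + A) = (10/11 - 1*0) + (-6838 - 3773/8) = (10/11 + 0) - 58477/8 = 10/11 - 58477/8 = -643167/88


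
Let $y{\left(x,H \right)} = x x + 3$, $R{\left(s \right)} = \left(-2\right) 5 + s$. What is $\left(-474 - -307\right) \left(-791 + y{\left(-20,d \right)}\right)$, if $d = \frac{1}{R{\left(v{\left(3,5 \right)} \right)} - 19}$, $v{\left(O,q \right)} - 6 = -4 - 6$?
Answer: $64796$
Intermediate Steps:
$v{\left(O,q \right)} = -4$ ($v{\left(O,q \right)} = 6 - 10 = -4$)
$R{\left(s \right)} = -10 + s$
$d = - \frac{1}{33}$ ($d = \frac{1}{\left(-10 - 4\right) - 19} = \frac{1}{-14 - 19} = \frac{1}{-33} = - \frac{1}{33} \approx -0.030303$)
$y{\left(x,H \right)} = 3 + x^{2}$ ($y{\left(x,H \right)} = x^{2} + 3 = 3 + x^{2}$)
$\left(-474 - -307\right) \left(-791 + y{\left(-20,d \right)}\right) = \left(-474 - -307\right) \left(-791 + \left(3 + \left(-20\right)^{2}\right)\right) = \left(-474 + 307\right) \left(-791 + \left(3 + 400\right)\right) = - 167 \left(-791 + 403\right) = \left(-167\right) \left(-388\right) = 64796$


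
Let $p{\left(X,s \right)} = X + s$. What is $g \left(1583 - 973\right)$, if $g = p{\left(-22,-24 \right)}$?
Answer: $-28060$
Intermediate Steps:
$g = -46$ ($g = -22 - 24 = -46$)
$g \left(1583 - 973\right) = - 46 \left(1583 - 973\right) = \left(-46\right) 610 = -28060$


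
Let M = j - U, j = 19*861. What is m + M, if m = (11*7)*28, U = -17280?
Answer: 35795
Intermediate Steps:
m = 2156 (m = 77*28 = 2156)
j = 16359
M = 33639 (M = 16359 - 1*(-17280) = 16359 + 17280 = 33639)
m + M = 2156 + 33639 = 35795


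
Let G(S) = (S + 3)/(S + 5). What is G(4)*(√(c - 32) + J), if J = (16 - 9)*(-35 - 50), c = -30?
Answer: -4165/9 + 7*I*√62/9 ≈ -462.78 + 6.1242*I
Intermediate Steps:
G(S) = (3 + S)/(5 + S)
J = -595 (J = 7*(-85) = -595)
G(4)*(√(c - 32) + J) = ((3 + 4)/(5 + 4))*(√(-30 - 32) - 595) = (7/9)*(√(-62) - 595) = ((⅑)*7)*(I*√62 - 595) = 7*(-595 + I*√62)/9 = -4165/9 + 7*I*√62/9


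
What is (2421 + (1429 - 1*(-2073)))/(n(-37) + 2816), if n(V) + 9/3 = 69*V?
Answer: 5923/260 ≈ 22.781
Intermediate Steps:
n(V) = -3 + 69*V
(2421 + (1429 - 1*(-2073)))/(n(-37) + 2816) = (2421 + (1429 - 1*(-2073)))/((-3 + 69*(-37)) + 2816) = (2421 + (1429 + 2073))/((-3 - 2553) + 2816) = (2421 + 3502)/(-2556 + 2816) = 5923/260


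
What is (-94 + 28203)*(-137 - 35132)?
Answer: -991376321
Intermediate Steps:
(-94 + 28203)*(-137 - 35132) = 28109*(-35269) = -991376321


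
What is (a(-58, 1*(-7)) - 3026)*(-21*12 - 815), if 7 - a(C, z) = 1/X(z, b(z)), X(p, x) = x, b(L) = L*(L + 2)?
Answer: 112745622/35 ≈ 3.2213e+6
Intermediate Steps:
b(L) = L*(2 + L)
a(C, z) = 7 - 1/(z*(2 + z))
(a(-58, 1*(-7)) - 3026)*(-21*12 - 815) = ((7 - 1/((1*(-7))*(2 + 1*(-7)))) - 3026)*(-21*12 - 815) = ((7 - 1/(-7*(2 - 7))) - 3026)*(-252 - 815) = ((7 - 1*(-⅐)/(-5)) - 3026)*(-1067) = ((7 - 1*(-⅐)*(-⅕)) - 3026)*(-1067) = ((7 - 1/35) - 3026)*(-1067) = (244/35 - 3026)*(-1067) = -105666/35*(-1067) = 112745622/35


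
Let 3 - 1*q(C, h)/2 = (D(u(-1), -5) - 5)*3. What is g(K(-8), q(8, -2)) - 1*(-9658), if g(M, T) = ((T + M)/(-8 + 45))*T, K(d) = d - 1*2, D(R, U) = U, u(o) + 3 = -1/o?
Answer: 361042/37 ≈ 9757.9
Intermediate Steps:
u(o) = -3 - 1/o
q(C, h) = 66 (q(C, h) = 6 - 2*(-5 - 5)*3 = 6 - (-20)*3 = 6 - 2*(-30) = 6 + 60 = 66)
K(d) = -2 + d (K(d) = d - 2 = -2 + d)
g(M, T) = T*(M/37 + T/37) (g(M, T) = ((M + T)/37)*T = ((M + T)*(1/37))*T = (M/37 + T/37)*T = T*(M/37 + T/37))
g(K(-8), q(8, -2)) - 1*(-9658) = (1/37)*66*((-2 - 8) + 66) - 1*(-9658) = (1/37)*66*(-10 + 66) + 9658 = (1/37)*66*56 + 9658 = 3696/37 + 9658 = 361042/37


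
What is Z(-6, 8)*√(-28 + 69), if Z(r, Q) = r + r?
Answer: -12*√41 ≈ -76.838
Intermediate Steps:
Z(r, Q) = 2*r
Z(-6, 8)*√(-28 + 69) = (2*(-6))*√(-28 + 69) = -12*√41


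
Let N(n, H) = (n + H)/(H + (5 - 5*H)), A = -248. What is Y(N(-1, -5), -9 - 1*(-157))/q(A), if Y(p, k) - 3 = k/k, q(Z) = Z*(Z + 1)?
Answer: 1/15314 ≈ 6.5300e-5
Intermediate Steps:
q(Z) = Z*(1 + Z)
N(n, H) = (H + n)/(5 - 4*H)
Y(p, k) = 4 (Y(p, k) = 3 + k/k = 3 + 1 = 4)
Y(N(-1, -5), -9 - 1*(-157))/q(A) = 4/((-248*(1 - 248))) = 4/((-248*(-247))) = 4/61256 = 4*(1/61256) = 1/15314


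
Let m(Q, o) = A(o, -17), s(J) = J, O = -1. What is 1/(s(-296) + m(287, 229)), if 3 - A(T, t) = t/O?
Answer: -1/310 ≈ -0.0032258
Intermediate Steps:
A(T, t) = 3 + t (A(T, t) = 3 - t/(-1) = 3 - t*(-1) = 3 - (-1)*t = 3 + t)
m(Q, o) = -14 (m(Q, o) = 3 - 17 = -14)
1/(s(-296) + m(287, 229)) = 1/(-296 - 14) = 1/(-310) = -1/310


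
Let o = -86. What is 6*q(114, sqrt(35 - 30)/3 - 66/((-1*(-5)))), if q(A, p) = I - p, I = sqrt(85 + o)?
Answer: 396/5 - 2*sqrt(5) + 6*I ≈ 74.728 + 6.0*I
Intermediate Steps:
I
q(A, p) = I - p
6*q(114, sqrt(35 - 30)/3 - 66/((-1*(-5)))) = 6*(I - (sqrt(35 - 30)/3 - 66/((-1*(-5))))) = 6*(I - (sqrt(5)*(1/3) - 66/5)) = 6*(I - (sqrt(5)/3 - 66*1/5)) = 6*(I - (sqrt(5)/3 - 66/5)) = 6*(I - (-66/5 + sqrt(5)/3)) = 6*(I + (66/5 - sqrt(5)/3)) = 6*(66/5 + I - sqrt(5)/3) = 396/5 - 2*sqrt(5) + 6*I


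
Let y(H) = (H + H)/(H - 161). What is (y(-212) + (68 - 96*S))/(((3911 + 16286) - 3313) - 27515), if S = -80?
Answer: -2890428/3965363 ≈ -0.72892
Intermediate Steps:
y(H) = 2*H/(-161 + H) (y(H) = (2*H)/(-161 + H) = 2*H/(-161 + H))
(y(-212) + (68 - 96*S))/(((3911 + 16286) - 3313) - 27515) = (2*(-212)/(-161 - 212) + (68 - 96*(-80)))/(((3911 + 16286) - 3313) - 27515) = (2*(-212)/(-373) + (68 + 7680))/((20197 - 3313) - 27515) = (2*(-212)*(-1/373) + 7748)/(16884 - 27515) = (424/373 + 7748)/(-10631) = (2890428/373)*(-1/10631) = -2890428/3965363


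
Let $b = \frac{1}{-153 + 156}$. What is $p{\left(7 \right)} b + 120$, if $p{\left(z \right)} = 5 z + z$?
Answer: $134$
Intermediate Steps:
$p{\left(z \right)} = 6 z$
$b = \frac{1}{3} \approx 0.33333$
$p{\left(7 \right)} b + 120 = 6 \cdot 7 \cdot \frac{1}{3} + 120 = 42 \cdot \frac{1}{3} + 120 = 14 + 120 = 134$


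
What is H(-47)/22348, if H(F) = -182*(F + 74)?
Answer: -2457/11174 ≈ -0.21989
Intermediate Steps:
H(F) = -13468 - 182*F (H(F) = -182*(74 + F) = -13468 - 182*F)
H(-47)/22348 = (-13468 - 182*(-47))/22348 = (-13468 + 8554)*(1/22348) = -4914*1/22348 = -2457/11174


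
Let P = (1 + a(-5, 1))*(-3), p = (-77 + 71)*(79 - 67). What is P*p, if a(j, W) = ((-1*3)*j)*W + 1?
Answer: 3672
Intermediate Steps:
a(j, W) = 1 - 3*W*j (a(j, W) = (-3*j)*W + 1 = -3*W*j + 1 = 1 - 3*W*j)
p = -72 (p = -6*12 = -72)
P = -51 (P = (1 + (1 - 3*1*(-5)))*(-3) = (1 + (1 + 15))*(-3) = (1 + 16)*(-3) = 17*(-3) = -51)
P*p = -51*(-72) = 3672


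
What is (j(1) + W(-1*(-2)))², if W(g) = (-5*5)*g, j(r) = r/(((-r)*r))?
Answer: 2601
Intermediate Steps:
j(r) = -1/r (j(r) = r/((-r²)) = r*(-1/r²) = -1/r)
W(g) = -25*g
(j(1) + W(-1*(-2)))² = (-1/1 - (-25)*(-2))² = (-1*1 - 25*2)² = (-1 - 50)² = (-51)² = 2601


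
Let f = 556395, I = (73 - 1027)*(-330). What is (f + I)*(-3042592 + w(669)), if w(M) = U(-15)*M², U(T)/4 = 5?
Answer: 5147685343020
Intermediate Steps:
U(T) = 20 (U(T) = 4*5 = 20)
I = 314820 (I = -954*(-330) = 314820)
w(M) = 20*M²
(f + I)*(-3042592 + w(669)) = (556395 + 314820)*(-3042592 + 20*669²) = 871215*(-3042592 + 20*447561) = 871215*(-3042592 + 8951220) = 871215*5908628 = 5147685343020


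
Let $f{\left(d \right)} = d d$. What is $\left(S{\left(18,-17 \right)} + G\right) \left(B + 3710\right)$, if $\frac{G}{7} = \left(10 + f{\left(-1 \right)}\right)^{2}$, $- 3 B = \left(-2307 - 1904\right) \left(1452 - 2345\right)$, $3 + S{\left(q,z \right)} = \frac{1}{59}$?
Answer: $- \frac{62234514507}{59} \approx -1.0548 \cdot 10^{9}$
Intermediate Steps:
$S{\left(q,z \right)} = - \frac{176}{59}$ ($S{\left(q,z \right)} = -3 + \frac{1}{59} = - \frac{176}{59}$)
$f{\left(d \right)} = d^{2}$
$B = - \frac{3760423}{3}$ ($B = - \frac{\left(-2307 - 1904\right) \left(1452 - 2345\right)}{3} = - \frac{\left(-4211\right) \left(-893\right)}{3} = \left(- \frac{1}{3}\right) 3760423 = - \frac{3760423}{3} \approx -1.2535 \cdot 10^{6}$)
$G = 847$ ($G = 7 \left(10 + \left(-1\right)^{2}\right)^{2} = 7 \left(10 + 1\right)^{2} = 7 \cdot 11^{2} = 7 \cdot 121 = 847$)
$\left(S{\left(18,-17 \right)} + G\right) \left(B + 3710\right) = \left(- \frac{176}{59} + 847\right) \left(- \frac{3760423}{3} + 3710\right) = \frac{49797}{59} \left(- \frac{3749293}{3}\right) = - \frac{62234514507}{59}$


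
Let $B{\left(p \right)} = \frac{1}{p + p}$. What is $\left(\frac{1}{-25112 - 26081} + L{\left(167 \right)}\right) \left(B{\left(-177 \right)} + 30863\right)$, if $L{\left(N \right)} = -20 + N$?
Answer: $\frac{41109218730185}{9061161} \approx 4.5369 \cdot 10^{6}$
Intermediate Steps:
$B{\left(p \right)} = \frac{1}{2 p}$
$\left(\frac{1}{-25112 - 26081} + L{\left(167 \right)}\right) \left(B{\left(-177 \right)} + 30863\right) = \left(\frac{1}{-25112 - 26081} + \left(-20 + 167\right)\right) \left(\frac{1}{2 \left(-177\right)} + 30863\right) = \left(\frac{1}{-51193} + 147\right) \left(\frac{1}{2} \left(- \frac{1}{177}\right) + 30863\right) = \left(- \frac{1}{51193} + 147\right) \left(- \frac{1}{354} + 30863\right) = \frac{7525370}{51193} \cdot \frac{10925501}{354} = \frac{41109218730185}{9061161}$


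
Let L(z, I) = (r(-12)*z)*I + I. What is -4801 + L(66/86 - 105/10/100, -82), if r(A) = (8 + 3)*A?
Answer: 2458816/1075 ≈ 2287.3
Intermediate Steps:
r(A) = 11*A
L(z, I) = I - 132*I*z (L(z, I) = ((11*(-12))*z)*I + I = (-132*z)*I + I = -132*I*z + I = I - 132*I*z)
-4801 + L(66/86 - 105/10/100, -82) = -4801 - 82*(1 - 132*(66/86 - 105/10/100)) = -4801 - 82*(1 - 132*(66*(1/86) - 105*⅒*(1/100))) = -4801 - 82*(1 - 132*(33/43 - 21/2*1/100)) = -4801 - 82*(1 - 132*(33/43 - 21/200)) = -4801 - 82*(1 - 132*5697/8600) = -4801 - 82*(1 - 188001/2150) = -4801 - 82*(-185851/2150) = -4801 + 7619891/1075 = 2458816/1075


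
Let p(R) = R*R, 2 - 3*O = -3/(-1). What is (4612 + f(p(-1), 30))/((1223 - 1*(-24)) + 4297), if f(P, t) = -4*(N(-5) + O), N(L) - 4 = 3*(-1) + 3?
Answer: 1724/2079 ≈ 0.82924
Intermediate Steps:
O = -1/3 (O = 2/3 - (-1)/(-1) = 2/3 - (-1)*(-1) = 2/3 - 1/3*3 = 2/3 - 1 = -1/3 ≈ -0.33333)
N(L) = 4 (N(L) = 4 + (3*(-1) + 3) = 4 + (-3 + 3) = 4 + 0 = 4)
p(R) = R**2
f(P, t) = -44/3 (f(P, t) = -4*(4 - 1/3) = -4*11/3 = -44/3)
(4612 + f(p(-1), 30))/((1223 - 1*(-24)) + 4297) = (4612 - 44/3)/((1223 - 1*(-24)) + 4297) = 13792/(3*((1223 + 24) + 4297)) = 13792/(3*(1247 + 4297)) = (13792/3)/5544 = (13792/3)*(1/5544) = 1724/2079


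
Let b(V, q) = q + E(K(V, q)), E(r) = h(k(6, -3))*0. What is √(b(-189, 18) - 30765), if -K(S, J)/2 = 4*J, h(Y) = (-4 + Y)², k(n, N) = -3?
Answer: I*√30747 ≈ 175.35*I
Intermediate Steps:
K(S, J) = -8*J
E(r) = 0 (E(r) = (-4 - 3)²*0 = (-7)²*0 = 49*0 = 0)
b(V, q) = q (b(V, q) = q + 0 = q)
√(b(-189, 18) - 30765) = √(18 - 30765) = √(-30747) = I*√30747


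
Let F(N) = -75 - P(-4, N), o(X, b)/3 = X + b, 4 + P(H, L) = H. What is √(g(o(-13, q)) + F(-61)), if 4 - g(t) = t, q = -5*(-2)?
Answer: 3*I*√6 ≈ 7.3485*I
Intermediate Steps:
P(H, L) = -4 + H
q = 10
o(X, b) = 3*X + 3*b (o(X, b) = 3*(X + b) = 3*X + 3*b)
g(t) = 4 - t
F(N) = -67 (F(N) = -75 - (-4 - 4) = -75 - 1*(-8) = -75 + 8 = -67)
√(g(o(-13, q)) + F(-61)) = √((4 - (3*(-13) + 3*10)) - 67) = √((4 - (-39 + 30)) - 67) = √((4 - 1*(-9)) - 67) = √((4 + 9) - 67) = √(13 - 67) = √(-54) = 3*I*√6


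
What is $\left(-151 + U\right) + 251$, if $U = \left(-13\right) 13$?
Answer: $-69$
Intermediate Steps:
$U = -169$
$\left(-151 + U\right) + 251 = \left(-151 - 169\right) + 251 = -320 + 251 = -69$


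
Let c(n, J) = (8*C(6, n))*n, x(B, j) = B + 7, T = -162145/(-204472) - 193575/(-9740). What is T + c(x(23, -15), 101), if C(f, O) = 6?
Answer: 145450122145/99577864 ≈ 1460.7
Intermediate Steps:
T = 2057997985/99577864 (T = -162145*(-1/204472) - 193575*(-1/9740) = 162145/204472 + 38715/1948 = 2057997985/99577864 ≈ 20.667)
x(B, j) = 7 + B
c(n, J) = 48*n (c(n, J) = (8*6)*n = 48*n)
T + c(x(23, -15), 101) = 2057997985/99577864 + 48*(7 + 23) = 2057997985/99577864 + 48*30 = 2057997985/99577864 + 1440 = 145450122145/99577864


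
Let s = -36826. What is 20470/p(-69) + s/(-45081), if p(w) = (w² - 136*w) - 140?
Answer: 287711240/126271881 ≈ 2.2785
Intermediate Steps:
p(w) = -140 + w² - 136*w
20470/p(-69) + s/(-45081) = 20470/(-140 + (-69)² - 136*(-69)) - 36826/(-45081) = 20470/(-140 + 4761 + 9384) - 36826*(-1/45081) = 20470/14005 + 36826/45081 = 20470*(1/14005) + 36826/45081 = 4094/2801 + 36826/45081 = 287711240/126271881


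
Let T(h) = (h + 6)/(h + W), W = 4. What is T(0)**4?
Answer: 81/16 ≈ 5.0625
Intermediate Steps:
T(h) = (6 + h)/(4 + h) (T(h) = (h + 6)/(h + 4) = (6 + h)/(4 + h))
T(0)**4 = ((6 + 0)/(4 + 0))**4 = (6/4)**4 = ((1/4)*6)**4 = (3/2)**4 = 81/16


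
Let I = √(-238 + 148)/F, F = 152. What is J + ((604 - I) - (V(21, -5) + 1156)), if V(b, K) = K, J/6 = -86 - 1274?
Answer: -8707 - 3*I*√10/152 ≈ -8707.0 - 0.062413*I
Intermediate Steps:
J = -8160 (J = 6*(-86 - 1274) = 6*(-1360) = -8160)
I = 3*I*√10/152 (I = √(-238 + 148)/152 = √(-90)*(1/152) = (3*I*√10)*(1/152) = 3*I*√10/152 ≈ 0.062413*I)
J + ((604 - I) - (V(21, -5) + 1156)) = -8160 + ((604 - 3*I*√10/152) - (-5 + 1156)) = -8160 + ((604 - 3*I*√10/152) - 1*1151) = -8160 + ((604 - 3*I*√10/152) - 1151) = -8160 + (-547 - 3*I*√10/152) = -8707 - 3*I*√10/152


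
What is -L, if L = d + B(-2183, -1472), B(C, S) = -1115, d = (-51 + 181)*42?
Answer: -4345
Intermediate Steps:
d = 5460 (d = 130*42 = 5460)
L = 4345 (L = 5460 - 1115 = 4345)
-L = -1*4345 = -4345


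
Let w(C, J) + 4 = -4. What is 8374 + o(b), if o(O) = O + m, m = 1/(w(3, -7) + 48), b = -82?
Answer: 331681/40 ≈ 8292.0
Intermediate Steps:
w(C, J) = -8 (w(C, J) = -4 - 4 = -8)
m = 1/40 (m = 1/(-8 + 48) = 1/40 ≈ 0.025000)
o(O) = 1/40 + O (o(O) = O + 1/40 = 1/40 + O)
8374 + o(b) = 8374 + (1/40 - 82) = 8374 - 3279/40 = 331681/40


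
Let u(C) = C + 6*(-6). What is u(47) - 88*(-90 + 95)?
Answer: -429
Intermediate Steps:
u(C) = -36 + C (u(C) = C - 36 = -36 + C)
u(47) - 88*(-90 + 95) = (-36 + 47) - 88*(-90 + 95) = 11 - 88*5 = 11 - 440 = -429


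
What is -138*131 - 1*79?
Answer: -18157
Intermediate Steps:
-138*131 - 1*79 = -18078 - 79 = -18157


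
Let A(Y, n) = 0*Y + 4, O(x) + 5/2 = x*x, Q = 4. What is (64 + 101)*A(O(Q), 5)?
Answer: 660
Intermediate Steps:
O(x) = -5/2 + x² (O(x) = -5/2 + x*x = -5/2 + x²)
A(Y, n) = 4 (A(Y, n) = 0 + 4 = 4)
(64 + 101)*A(O(Q), 5) = (64 + 101)*4 = 165*4 = 660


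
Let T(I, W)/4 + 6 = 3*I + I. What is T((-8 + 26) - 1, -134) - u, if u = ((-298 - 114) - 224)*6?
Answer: 4064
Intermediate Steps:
T(I, W) = -24 + 16*I (T(I, W) = -24 + 4*(3*I + I) = -24 + 4*(4*I) = -24 + 16*I)
u = -3816 (u = (-412 - 224)*6 = -636*6 = -3816)
T((-8 + 26) - 1, -134) - u = (-24 + 16*((-8 + 26) - 1)) - 1*(-3816) = (-24 + 16*(18 - 1)) + 3816 = (-24 + 16*17) + 3816 = (-24 + 272) + 3816 = 248 + 3816 = 4064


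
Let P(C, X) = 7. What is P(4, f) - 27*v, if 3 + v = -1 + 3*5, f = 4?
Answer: -290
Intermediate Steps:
v = 11 (v = -3 + (-1 + 3*5) = -3 + (-1 + 15) = -3 + 14 = 11)
P(4, f) - 27*v = 7 - 27*11 = 7 - 297 = -290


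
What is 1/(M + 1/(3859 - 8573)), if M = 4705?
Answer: 4714/22179369 ≈ 0.00021254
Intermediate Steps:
1/(M + 1/(3859 - 8573)) = 1/(4705 + 1/(3859 - 8573)) = 1/(4705 + 1/(-4714)) = 1/(4705 - 1/4714) = 1/(22179369/4714) = 4714/22179369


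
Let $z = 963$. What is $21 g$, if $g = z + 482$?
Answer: $30345$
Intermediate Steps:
$g = 1445$ ($g = 963 + 482 = 1445$)
$21 g = 21 \cdot 1445 = 30345$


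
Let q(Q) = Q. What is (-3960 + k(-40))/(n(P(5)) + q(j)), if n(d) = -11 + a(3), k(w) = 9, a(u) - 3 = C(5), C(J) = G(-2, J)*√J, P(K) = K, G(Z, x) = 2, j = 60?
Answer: -51363/671 + 3951*√5/1342 ≈ -69.964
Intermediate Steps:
C(J) = 2*√J
a(u) = 3 + 2*√5
n(d) = -8 + 2*√5 (n(d) = -11 + (3 + 2*√5) = -8 + 2*√5)
(-3960 + k(-40))/(n(P(5)) + q(j)) = (-3960 + 9)/((-8 + 2*√5) + 60) = -3951/(52 + 2*√5)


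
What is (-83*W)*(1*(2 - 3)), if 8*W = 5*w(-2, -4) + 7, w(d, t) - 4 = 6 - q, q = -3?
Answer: 747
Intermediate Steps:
w(d, t) = 13 (w(d, t) = 4 + (6 - 1*(-3)) = 4 + (6 + 3) = 4 + 9 = 13)
W = 9 (W = (5*13 + 7)/8 = (65 + 7)/8 = (1/8)*72 = 9)
(-83*W)*(1*(2 - 3)) = (-83*9)*(1*(2 - 3)) = -747*(-1) = 747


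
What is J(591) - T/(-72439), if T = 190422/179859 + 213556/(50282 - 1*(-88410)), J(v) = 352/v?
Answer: 53008266872805761/88994315406174681 ≈ 0.59564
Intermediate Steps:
T = 5401664719/2078750369 (T = 190422*(1/179859) + 213556/(50282 + 88410) = 63474/59953 + 213556/138692 = 63474/59953 + 213556*(1/138692) = 63474/59953 + 53389/34673 = 5401664719/2078750369 ≈ 2.5985)
J(591) - T/(-72439) = 352/591 - 5401664719/(2078750369*(-72439)) = 352*(1/591) - 5401664719*(-1)/(2078750369*72439) = 352/591 - 1*(-5401664719/150582597979991) = 352/591 + 5401664719/150582597979991 = 53008266872805761/88994315406174681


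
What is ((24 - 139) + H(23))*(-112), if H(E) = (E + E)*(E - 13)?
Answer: -38640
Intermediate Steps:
H(E) = 2*E*(-13 + E) (H(E) = (2*E)*(-13 + E) = 2*E*(-13 + E))
((24 - 139) + H(23))*(-112) = ((24 - 139) + 2*23*(-13 + 23))*(-112) = (-115 + 2*23*10)*(-112) = (-115 + 460)*(-112) = 345*(-112) = -38640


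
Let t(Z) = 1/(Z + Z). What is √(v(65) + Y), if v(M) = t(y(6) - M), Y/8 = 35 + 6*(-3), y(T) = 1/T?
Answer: √20578489/389 ≈ 11.662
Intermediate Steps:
Y = 136 (Y = 8*(35 + 6*(-3)) = 8*(35 - 18) = 8*17 = 136)
t(Z) = 1/(2*Z)
v(M) = 1/(2*(⅙ - M)) (v(M) = 1/(2*(1/6 - M)) = 1/(2*(⅙ - M)))
√(v(65) + Y) = √(-3/(-1 + 6*65) + 136) = √(-3/(-1 + 390) + 136) = √(-3/389 + 136) = √(52901/389) = √20578489/389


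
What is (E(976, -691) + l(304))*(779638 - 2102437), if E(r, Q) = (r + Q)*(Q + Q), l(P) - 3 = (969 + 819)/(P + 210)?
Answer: 133897583967075/257 ≈ 5.2100e+11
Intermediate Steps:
l(P) = 3 + 1788/(210 + P) (l(P) = 3 + (969 + 819)/(P + 210) = 3 + 1788/(210 + P))
E(r, Q) = 2*Q*(Q + r) (E(r, Q) = (Q + r)*(2*Q) = 2*Q*(Q + r))
(E(976, -691) + l(304))*(779638 - 2102437) = (2*(-691)*(-691 + 976) + 3*(806 + 304)/(210 + 304))*(779638 - 2102437) = (2*(-691)*285 + 3*1110/514)*(-1322799) = (-393870 + 3*(1/514)*1110)*(-1322799) = (-393870 + 1665/257)*(-1322799) = -101222925/257*(-1322799) = 133897583967075/257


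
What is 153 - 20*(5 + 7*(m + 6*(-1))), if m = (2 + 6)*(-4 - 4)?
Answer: 9853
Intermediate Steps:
m = -64 (m = 8*(-8) = -64)
153 - 20*(5 + 7*(m + 6*(-1))) = 153 - 20*(5 + 7*(-64 + 6*(-1))) = 153 - 20*(5 + 7*(-64 - 6)) = 153 - 20*(5 + 7*(-70)) = 153 - 20*(5 - 490) = 153 - 20*(-485) = 153 + 9700 = 9853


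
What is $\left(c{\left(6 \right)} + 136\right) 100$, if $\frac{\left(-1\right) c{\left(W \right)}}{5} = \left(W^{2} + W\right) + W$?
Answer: $-10400$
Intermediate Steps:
$c{\left(W \right)} = - 10 W - 5 W^{2}$ ($c{\left(W \right)} = - 5 \left(\left(W^{2} + W\right) + W\right) = - 5 \left(\left(W + W^{2}\right) + W\right) = - 5 \left(W^{2} + 2 W\right) = - 10 W - 5 W^{2}$)
$\left(c{\left(6 \right)} + 136\right) 100 = \left(\left(-5\right) 6 \left(2 + 6\right) + 136\right) 100 = \left(\left(-5\right) 6 \cdot 8 + 136\right) 100 = \left(-240 + 136\right) 100 = \left(-104\right) 100 = -10400$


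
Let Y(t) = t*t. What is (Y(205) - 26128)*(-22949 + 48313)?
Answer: 403211508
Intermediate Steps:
Y(t) = t**2
(Y(205) - 26128)*(-22949 + 48313) = (205**2 - 26128)*(-22949 + 48313) = (42025 - 26128)*25364 = 15897*25364 = 403211508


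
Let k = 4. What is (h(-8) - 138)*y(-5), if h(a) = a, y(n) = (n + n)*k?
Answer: 5840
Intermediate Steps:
y(n) = 8*n (y(n) = (n + n)*4 = (2*n)*4 = 8*n)
(h(-8) - 138)*y(-5) = (-8 - 138)*(8*(-5)) = -146*(-40) = 5840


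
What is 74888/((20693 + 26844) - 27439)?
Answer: 37444/10049 ≈ 3.7261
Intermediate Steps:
74888/((20693 + 26844) - 27439) = 74888/(47537 - 27439) = 74888/20098 = 74888*(1/20098) = 37444/10049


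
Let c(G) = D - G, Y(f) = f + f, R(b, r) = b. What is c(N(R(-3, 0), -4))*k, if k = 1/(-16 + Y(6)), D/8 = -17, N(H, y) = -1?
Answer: 135/4 ≈ 33.750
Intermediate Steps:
D = -136 (D = 8*(-17) = -136)
Y(f) = 2*f
c(G) = -136 - G
k = -1/4 (k = 1/(-16 + 2*6) = 1/(-16 + 12) = 1/(-4) = -1/4 ≈ -0.25000)
c(N(R(-3, 0), -4))*k = (-136 - 1*(-1))*(-1/4) = (-136 + 1)*(-1/4) = -135*(-1/4) = 135/4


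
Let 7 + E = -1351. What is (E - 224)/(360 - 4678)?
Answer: 791/2159 ≈ 0.36637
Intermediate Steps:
E = -1358 (E = -7 - 1351 = -1358)
(E - 224)/(360 - 4678) = (-1358 - 224)/(360 - 4678) = -1582/(-4318) = -1582*(-1/4318) = 791/2159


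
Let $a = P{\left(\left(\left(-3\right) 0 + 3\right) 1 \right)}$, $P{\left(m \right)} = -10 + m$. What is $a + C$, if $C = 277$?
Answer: $270$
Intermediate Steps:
$a = -7$ ($a = -10 + \left(\left(-3\right) 0 + 3\right) 1 = -10 + \left(0 + 3\right) 1 = -10 + 3 \cdot 1 = -10 + 3 = -7$)
$a + C = -7 + 277 = 270$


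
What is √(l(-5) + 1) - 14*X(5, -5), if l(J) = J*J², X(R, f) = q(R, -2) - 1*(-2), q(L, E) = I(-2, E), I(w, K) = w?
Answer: 2*I*√31 ≈ 11.136*I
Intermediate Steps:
q(L, E) = -2
X(R, f) = 0 (X(R, f) = -2 - 1*(-2) = -2 + 2 = 0)
l(J) = J³
√(l(-5) + 1) - 14*X(5, -5) = √((-5)³ + 1) - 14*0 = √(-125 + 1) + 0 = √(-124) + 0 = 2*I*√31 + 0 = 2*I*√31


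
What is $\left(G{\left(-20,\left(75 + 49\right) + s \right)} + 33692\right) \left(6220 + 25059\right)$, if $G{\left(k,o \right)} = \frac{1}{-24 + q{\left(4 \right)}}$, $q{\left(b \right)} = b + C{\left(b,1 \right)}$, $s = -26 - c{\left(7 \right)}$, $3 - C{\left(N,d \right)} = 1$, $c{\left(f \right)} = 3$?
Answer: $\frac{18969305945}{18} \approx 1.0539 \cdot 10^{9}$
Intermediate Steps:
$C{\left(N,d \right)} = 2$ ($C{\left(N,d \right)} = 3 - 1 = 2$)
$s = -29$ ($s = -26 - 3 = -29$)
$q{\left(b \right)} = 2 + b$ ($q{\left(b \right)} = b + 2 = 2 + b$)
$G{\left(k,o \right)} = - \frac{1}{18}$ ($G{\left(k,o \right)} = \frac{1}{-24 + \left(2 + 4\right)} = \frac{1}{-24 + 6} = \frac{1}{-18} = - \frac{1}{18}$)
$\left(G{\left(-20,\left(75 + 49\right) + s \right)} + 33692\right) \left(6220 + 25059\right) = \left(- \frac{1}{18} + 33692\right) \left(6220 + 25059\right) = \frac{606455}{18} \cdot 31279 = \frac{18969305945}{18}$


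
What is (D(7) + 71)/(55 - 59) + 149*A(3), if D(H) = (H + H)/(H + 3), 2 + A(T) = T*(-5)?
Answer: -25511/10 ≈ -2551.1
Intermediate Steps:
A(T) = -2 - 5*T (A(T) = -2 + T*(-5) = -2 - 5*T)
D(H) = 2*H/(3 + H) (D(H) = (2*H)/(3 + H) = 2*H/(3 + H))
(D(7) + 71)/(55 - 59) + 149*A(3) = (2*7/(3 + 7) + 71)/(55 - 59) + 149*(-2 - 5*3) = (2*7/10 + 71)/(-4) + 149*(-2 - 15) = (2*7*(⅒) + 71)*(-¼) + 149*(-17) = (7/5 + 71)*(-¼) - 2533 = (362/5)*(-¼) - 2533 = -181/10 - 2533 = -25511/10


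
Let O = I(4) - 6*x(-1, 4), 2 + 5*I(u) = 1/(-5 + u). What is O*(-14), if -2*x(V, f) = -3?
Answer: 672/5 ≈ 134.40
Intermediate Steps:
x(V, f) = 3/2 (x(V, f) = -½*(-3) = 3/2)
I(u) = -⅖ + 1/(5*(-5 + u))
O = -48/5 (O = (11 - 2*4)/(5*(-5 + 4)) - 6*3/2 = (⅕)*(11 - 8)/(-1) - 9 = (⅕)*(-1)*3 - 9 = -⅗ - 9 = -48/5 ≈ -9.6000)
O*(-14) = -48/5*(-14) = 672/5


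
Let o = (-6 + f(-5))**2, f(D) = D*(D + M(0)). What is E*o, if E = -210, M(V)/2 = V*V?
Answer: -75810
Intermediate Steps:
M(V) = 2*V**2 (M(V) = 2*(V*V) = 2*V**2)
f(D) = D**2 (f(D) = D*(D + 2*0**2) = D*(D + 2*0) = D*(D + 0) = D*D = D**2)
o = 361 (o = (-6 + (-5)**2)**2 = (-6 + 25)**2 = 19**2 = 361)
E*o = -210*361 = -75810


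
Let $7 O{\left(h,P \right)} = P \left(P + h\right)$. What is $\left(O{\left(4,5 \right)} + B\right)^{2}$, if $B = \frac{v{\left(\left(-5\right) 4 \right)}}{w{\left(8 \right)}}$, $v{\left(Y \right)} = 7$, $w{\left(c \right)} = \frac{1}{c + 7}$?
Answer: $\frac{608400}{49} \approx 12416.0$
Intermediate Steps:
$O{\left(h,P \right)} = \frac{P \left(P + h\right)}{7}$
$w{\left(c \right)} = \frac{1}{7 + c}$
$B = 105$ ($B = \frac{7}{\frac{1}{7 + 8}} = \frac{7}{\frac{1}{15}} = 7 \frac{1}{\frac{1}{15}} = 7 \cdot 15 = 105$)
$\left(O{\left(4,5 \right)} + B\right)^{2} = \left(\frac{1}{7} \cdot 5 \left(5 + 4\right) + 105\right)^{2} = \left(\frac{1}{7} \cdot 5 \cdot 9 + 105\right)^{2} = \left(\frac{45}{7} + 105\right)^{2} = \left(\frac{780}{7}\right)^{2} = \frac{608400}{49}$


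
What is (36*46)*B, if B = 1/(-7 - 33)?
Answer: -207/5 ≈ -41.400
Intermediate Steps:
B = -1/40 (B = 1/(-40) = -1/40 ≈ -0.025000)
(36*46)*B = (36*46)*(-1/40) = 1656*(-1/40) = -207/5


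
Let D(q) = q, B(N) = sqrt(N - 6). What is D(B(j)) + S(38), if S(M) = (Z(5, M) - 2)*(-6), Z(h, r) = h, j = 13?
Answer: -18 + sqrt(7) ≈ -15.354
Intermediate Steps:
B(N) = sqrt(-6 + N)
S(M) = -18 (S(M) = (5 - 2)*(-6) = 3*(-6) = -18)
D(B(j)) + S(38) = sqrt(-6 + 13) - 18 = sqrt(7) - 18 = -18 + sqrt(7)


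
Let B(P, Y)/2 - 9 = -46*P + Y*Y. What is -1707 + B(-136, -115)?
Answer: 37273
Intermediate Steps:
B(P, Y) = 18 - 92*P + 2*Y² (B(P, Y) = 18 + 2*(-46*P + Y*Y) = 18 + 2*(-46*P + Y²) = 18 + 2*(Y² - 46*P) = 18 + (-92*P + 2*Y²) = 18 - 92*P + 2*Y²)
-1707 + B(-136, -115) = -1707 + (18 - 92*(-136) + 2*(-115)²) = -1707 + (18 + 12512 + 2*13225) = -1707 + (18 + 12512 + 26450) = -1707 + 38980 = 37273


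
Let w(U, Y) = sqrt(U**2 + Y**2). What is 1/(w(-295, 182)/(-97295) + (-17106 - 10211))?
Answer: -258591382171925/7063940786790355076 + 97295*sqrt(120149)/7063940786790355076 ≈ -3.6607e-5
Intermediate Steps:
1/(w(-295, 182)/(-97295) + (-17106 - 10211)) = 1/(sqrt((-295)**2 + 182**2)/(-97295) + (-17106 - 10211)) = 1/(sqrt(87025 + 33124)*(-1/97295) - 27317) = 1/(sqrt(120149)*(-1/97295) - 27317) = 1/(-sqrt(120149)/97295 - 27317) = 1/(-27317 - sqrt(120149)/97295)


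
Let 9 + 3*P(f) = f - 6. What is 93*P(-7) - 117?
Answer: -799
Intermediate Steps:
P(f) = -5 + f/3 (P(f) = -3 + (f - 6)/3 = -3 + (-6 + f)/3 = -3 + (-2 + f/3) = -5 + f/3)
93*P(-7) - 117 = 93*(-5 + (⅓)*(-7)) - 117 = 93*(-5 - 7/3) - 117 = 93*(-22/3) - 117 = -682 - 117 = -799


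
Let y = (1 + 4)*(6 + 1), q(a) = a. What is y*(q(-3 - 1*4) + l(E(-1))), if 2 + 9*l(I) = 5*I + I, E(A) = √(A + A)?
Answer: -2275/9 + 70*I*√2/3 ≈ -252.78 + 32.998*I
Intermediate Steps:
E(A) = √2*√A (E(A) = √(2*A) = √2*√A)
l(I) = -2/9 + 2*I/3 (l(I) = -2/9 + (5*I + I)/9 = -2/9 + (6*I)/9 = -2/9 + 2*I/3)
y = 35 (y = 5*7 = 35)
y*(q(-3 - 1*4) + l(E(-1))) = 35*((-3 - 1*4) + (-2/9 + 2*(√2*√(-1))/3)) = 35*((-3 - 4) + (-2/9 + 2*(√2*I)/3)) = 35*(-7 + (-2/9 + 2*(I*√2)/3)) = 35*(-7 + (-2/9 + 2*I*√2/3)) = 35*(-65/9 + 2*I*√2/3) = -2275/9 + 70*I*√2/3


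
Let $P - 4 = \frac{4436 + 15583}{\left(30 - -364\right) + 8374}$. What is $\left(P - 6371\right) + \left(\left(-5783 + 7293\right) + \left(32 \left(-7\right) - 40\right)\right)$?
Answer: $- \frac{44880909}{8768} \approx -5118.7$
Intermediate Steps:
$P = \frac{55091}{8768}$ ($P = 4 + \frac{4436 + 15583}{\left(30 - -364\right) + 8374} = 4 + \frac{20019}{\left(30 + 364\right) + 8374} = 4 + \frac{20019}{394 + 8374} = 4 + \frac{20019}{8768} = \frac{55091}{8768} \approx 6.2832$)
$\left(P - 6371\right) + \left(\left(-5783 + 7293\right) + \left(32 \left(-7\right) - 40\right)\right) = \left(\frac{55091}{8768} - 6371\right) + \left(\left(-5783 + 7293\right) + \left(32 \left(-7\right) - 40\right)\right) = - \frac{55805837}{8768} + \left(1510 - 264\right) = - \frac{55805837}{8768} + 1246 = - \frac{44880909}{8768}$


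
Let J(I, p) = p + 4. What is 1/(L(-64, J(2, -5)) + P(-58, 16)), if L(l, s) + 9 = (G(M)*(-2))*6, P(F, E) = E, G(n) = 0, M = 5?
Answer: ⅐ ≈ 0.14286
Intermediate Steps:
J(I, p) = 4 + p
L(l, s) = -9 (L(l, s) = -9 + (0*(-2))*6 = -9 + 0*6 = -9 + 0 = -9)
1/(L(-64, J(2, -5)) + P(-58, 16)) = 1/(-9 + 16) = 1/7 = ⅐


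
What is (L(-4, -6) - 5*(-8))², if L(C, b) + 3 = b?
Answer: 961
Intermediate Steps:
L(C, b) = -3 + b
(L(-4, -6) - 5*(-8))² = ((-3 - 6) - 5*(-8))² = (-9 + 40)² = 31² = 961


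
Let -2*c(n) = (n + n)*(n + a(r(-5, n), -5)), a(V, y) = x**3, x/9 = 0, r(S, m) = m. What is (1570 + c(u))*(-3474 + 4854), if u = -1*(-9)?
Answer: 2054820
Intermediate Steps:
u = 9
x = 0 (x = 9*0 = 0)
a(V, y) = 0 (a(V, y) = 0**3 = 0)
c(n) = -n**2 (c(n) = -(n + n)*(n + 0)/2 = -2*n*n/2 = -n**2)
(1570 + c(u))*(-3474 + 4854) = (1570 - 1*9**2)*(-3474 + 4854) = (1570 - 1*81)*1380 = (1570 - 81)*1380 = 1489*1380 = 2054820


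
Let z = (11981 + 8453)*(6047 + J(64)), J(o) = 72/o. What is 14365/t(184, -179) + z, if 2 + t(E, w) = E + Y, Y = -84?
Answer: 24223156435/196 ≈ 1.2359e+8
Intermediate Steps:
t(E, w) = -86 + E (t(E, w) = -2 + (E - 84) = -2 + (-84 + E) = -86 + E)
z = 494349545/4 (z = (11981 + 8453)*(6047 + 72/64) = 20434*(6047 + 72*(1/64)) = 20434*(6047 + 9/8) = 20434*(48385/8) = 494349545/4 ≈ 1.2359e+8)
14365/t(184, -179) + z = 14365/(-86 + 184) + 494349545/4 = 14365/98 + 494349545/4 = 24223156435/196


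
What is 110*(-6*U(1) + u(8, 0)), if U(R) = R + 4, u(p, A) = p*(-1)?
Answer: -4180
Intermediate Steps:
u(p, A) = -p
U(R) = 4 + R
110*(-6*U(1) + u(8, 0)) = 110*(-6*(4 + 1) - 1*8) = 110*(-6*5 - 8) = 110*(-30 - 8) = 110*(-38) = -4180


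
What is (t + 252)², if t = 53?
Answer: 93025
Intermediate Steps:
(t + 252)² = (53 + 252)² = 305² = 93025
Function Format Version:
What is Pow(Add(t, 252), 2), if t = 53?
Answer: 93025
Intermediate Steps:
Pow(Add(t, 252), 2) = Pow(Add(53, 252), 2) = Pow(305, 2) = 93025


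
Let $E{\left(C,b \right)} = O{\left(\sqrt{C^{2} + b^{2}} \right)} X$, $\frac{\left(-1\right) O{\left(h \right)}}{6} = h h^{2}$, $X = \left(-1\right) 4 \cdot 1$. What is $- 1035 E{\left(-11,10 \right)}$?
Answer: $- 5489640 \sqrt{221} \approx -8.1609 \cdot 10^{7}$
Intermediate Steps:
$X = -4$ ($X = \left(-4\right) 1 = -4$)
$O{\left(h \right)} = - 6 h^{3}$ ($O{\left(h \right)} = - 6 h h^{2} = - 6 h^{3}$)
$E{\left(C,b \right)} = 24 \left(C^{2} + b^{2}\right)^{\frac{3}{2}}$ ($E{\left(C,b \right)} = - 6 \left(\sqrt{C^{2} + b^{2}}\right)^{3} \left(-4\right) = - 6 \left(C^{2} + b^{2}\right)^{\frac{3}{2}} \left(-4\right) = 24 \left(C^{2} + b^{2}\right)^{\frac{3}{2}}$)
$- 1035 E{\left(-11,10 \right)} = - 1035 \cdot 24 \left(\left(-11\right)^{2} + 10^{2}\right)^{\frac{3}{2}} = - 1035 \cdot 24 \left(121 + 100\right)^{\frac{3}{2}} = - 1035 \cdot 24 \cdot 221^{\frac{3}{2}} = - 1035 \cdot 24 \cdot 221 \sqrt{221} = - 1035 \cdot 5304 \sqrt{221} = - 5489640 \sqrt{221}$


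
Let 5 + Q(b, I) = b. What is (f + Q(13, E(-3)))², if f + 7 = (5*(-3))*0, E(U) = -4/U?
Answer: 1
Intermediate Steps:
Q(b, I) = -5 + b
f = -7 (f = -7 + (5*(-3))*0 = -7 - 15*0 = -7 + 0 = -7)
(f + Q(13, E(-3)))² = (-7 + (-5 + 13))² = (-7 + 8)² = 1² = 1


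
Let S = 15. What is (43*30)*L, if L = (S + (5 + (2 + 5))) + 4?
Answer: 39990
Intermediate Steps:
L = 31 (L = (15 + (5 + (2 + 5))) + 4 = (15 + (5 + 7)) + 4 = (15 + 12) + 4 = 27 + 4 = 31)
(43*30)*L = (43*30)*31 = 1290*31 = 39990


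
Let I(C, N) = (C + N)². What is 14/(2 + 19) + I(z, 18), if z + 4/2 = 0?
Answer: 770/3 ≈ 256.67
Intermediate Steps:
z = -2 (z = -2 + 0 = -2)
14/(2 + 19) + I(z, 18) = 14/(2 + 19) + (-2 + 18)² = 14/21 + 16² = 14*(1/21) + 256 = ⅔ + 256 = 770/3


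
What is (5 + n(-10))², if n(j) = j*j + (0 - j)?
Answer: 13225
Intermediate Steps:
n(j) = j² - j
(5 + n(-10))² = (5 - 10*(-1 - 10))² = (5 - 10*(-11))² = (5 + 110)² = 115² = 13225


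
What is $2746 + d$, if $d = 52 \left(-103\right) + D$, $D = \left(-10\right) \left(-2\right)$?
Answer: $-2590$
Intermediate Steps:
$D = 20$
$d = -5336$ ($d = 52 \left(-103\right) + 20 = -5356 + 20 = -5336$)
$2746 + d = 2746 - 5336 = -2590$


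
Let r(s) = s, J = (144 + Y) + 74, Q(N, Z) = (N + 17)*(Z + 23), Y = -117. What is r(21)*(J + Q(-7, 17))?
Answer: 10521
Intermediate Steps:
Q(N, Z) = (17 + N)*(23 + Z)
J = 101 (J = (144 - 117) + 74 = 27 + 74 = 101)
r(21)*(J + Q(-7, 17)) = 21*(101 + (391 + 17*17 + 23*(-7) - 7*17)) = 21*(101 + (391 + 289 - 161 - 119)) = 21*(101 + 400) = 21*501 = 10521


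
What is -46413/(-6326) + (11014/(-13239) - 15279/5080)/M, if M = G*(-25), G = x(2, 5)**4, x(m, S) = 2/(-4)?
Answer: 13021703040877/1329529884750 ≈ 9.7942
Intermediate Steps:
x(m, S) = -1/2 (x(m, S) = 2*(-1/4) = -1/2)
G = 1/16 (G = (-1/2)**4 = 1/16 ≈ 0.062500)
M = -25/16 (M = (1/16)*(-25) = -25/16 ≈ -1.5625)
-46413/(-6326) + (11014/(-13239) - 15279/5080)/M = -46413/(-6326) + (11014/(-13239) - 15279/5080)/(-25/16) = -46413*(-1/6326) + (11014*(-1/13239) - 15279*1/5080)*(-16/25) = 46413/6326 + (-11014/13239 - 15279/5080)*(-16/25) = 46413/6326 - 258229801/67254120*(-16/25) = 46413/6326 + 516459602/210169125 = 13021703040877/1329529884750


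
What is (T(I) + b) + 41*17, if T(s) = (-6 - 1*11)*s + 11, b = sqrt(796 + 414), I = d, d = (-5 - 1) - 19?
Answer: 1133 + 11*sqrt(10) ≈ 1167.8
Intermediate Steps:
d = -25 (d = -6 - 19 = -25)
I = -25
b = 11*sqrt(10) (b = sqrt(1210) = 11*sqrt(10) ≈ 34.785)
T(s) = 11 - 17*s (T(s) = (-6 - 11)*s + 11 = -17*s + 11 = 11 - 17*s)
(T(I) + b) + 41*17 = ((11 - 17*(-25)) + 11*sqrt(10)) + 41*17 = ((11 + 425) + 11*sqrt(10)) + 697 = (436 + 11*sqrt(10)) + 697 = 1133 + 11*sqrt(10)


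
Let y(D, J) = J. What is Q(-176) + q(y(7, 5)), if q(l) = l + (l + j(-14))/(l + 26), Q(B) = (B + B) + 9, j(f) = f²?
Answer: -10277/31 ≈ -331.52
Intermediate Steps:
Q(B) = 9 + 2*B (Q(B) = 2*B + 9 = 9 + 2*B)
q(l) = l + (196 + l)/(26 + l) (q(l) = l + (l + (-14)²)/(l + 26) = l + (l + 196)/(26 + l) = l + (196 + l)/(26 + l))
Q(-176) + q(y(7, 5)) = (9 + 2*(-176)) + (196 + 5² + 27*5)/(26 + 5) = (9 - 352) + (196 + 25 + 135)/31 = -343 + (1/31)*356 = -343 + 356/31 = -10277/31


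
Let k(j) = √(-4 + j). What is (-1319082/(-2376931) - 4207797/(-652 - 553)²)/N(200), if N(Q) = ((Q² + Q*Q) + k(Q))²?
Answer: -8086303089957/22096456435874210113900 ≈ -3.6595e-10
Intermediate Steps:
N(Q) = (√(-4 + Q) + 2*Q²)² (N(Q) = ((Q² + Q*Q) + √(-4 + Q))² = ((Q² + Q²) + √(-4 + Q))² = (2*Q² + √(-4 + Q))² = (√(-4 + Q) + 2*Q²)²)
(-1319082/(-2376931) - 4207797/(-652 - 553)²)/N(200) = (-1319082/(-2376931) - 4207797/(-652 - 553)²)/((√(-4 + 200) + 2*200²)²) = (-1319082*(-1/2376931) - 4207797/((-1205)²))/((√196 + 2*40000)²) = (1319082/2376931 - 4207797/1452025)/((14 + 80000)²) = (1319082/2376931 - 4207797*1/1452025)/(80014²) = (1319082/2376931 - 4207797/1452025)/6402240196 = -8086303089957/3451363235275*1/6402240196 = -8086303089957/22096456435874210113900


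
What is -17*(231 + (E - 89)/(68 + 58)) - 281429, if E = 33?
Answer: -2568136/9 ≈ -2.8535e+5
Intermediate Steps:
-17*(231 + (E - 89)/(68 + 58)) - 281429 = -17*(231 + (33 - 89)/(68 + 58)) - 281429 = -17*(231 - 56/126) - 281429 = -17*(231 - 56*1/126) - 281429 = -17*(231 - 4/9) - 281429 = -17*2075/9 - 281429 = -35275/9 - 281429 = -2568136/9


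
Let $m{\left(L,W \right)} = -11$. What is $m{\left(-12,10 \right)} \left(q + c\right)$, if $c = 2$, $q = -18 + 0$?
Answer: $176$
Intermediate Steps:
$q = -18$
$m{\left(-12,10 \right)} \left(q + c\right) = - 11 \left(-18 + 2\right) = \left(-11\right) \left(-16\right) = 176$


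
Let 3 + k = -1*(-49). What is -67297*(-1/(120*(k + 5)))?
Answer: 67297/6120 ≈ 10.996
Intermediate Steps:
k = 46 (k = -3 - 1*(-49) = -3 + 49 = 46)
-67297*(-1/(120*(k + 5))) = -67297*(-1/(120*(46 + 5))) = -67297/(51*(-120)) = -67297/(-6120) = -67297*(-1/6120) = 67297/6120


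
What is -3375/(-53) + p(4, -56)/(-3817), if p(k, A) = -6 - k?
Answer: 12882905/202301 ≈ 63.682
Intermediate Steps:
-3375/(-53) + p(4, -56)/(-3817) = -3375/(-53) + (-6 - 1*4)/(-3817) = -3375*(-1/53) + (-6 - 4)*(-1/3817) = 3375/53 - 10*(-1/3817) = 3375/53 + 10/3817 = 12882905/202301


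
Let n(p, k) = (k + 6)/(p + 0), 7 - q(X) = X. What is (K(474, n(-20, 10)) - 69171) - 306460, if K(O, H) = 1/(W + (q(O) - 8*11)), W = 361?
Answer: -72872415/194 ≈ -3.7563e+5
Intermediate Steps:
q(X) = 7 - X
n(p, k) = (6 + k)/p
K(O, H) = 1/(280 - O) (K(O, H) = 1/(361 + ((7 - O) - 8*11)) = 1/(361 + ((7 - O) - 88)) = 1/(361 + (-81 - O)) = 1/(280 - O))
(K(474, n(-20, 10)) - 69171) - 306460 = (-1/(-280 + 474) - 69171) - 306460 = (-1/194 - 69171) - 306460 = -13419175/194 - 306460 = -72872415/194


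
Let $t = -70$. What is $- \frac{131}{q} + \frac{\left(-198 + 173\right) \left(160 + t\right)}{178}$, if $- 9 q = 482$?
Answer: $- \frac{437319}{42898} \approx -10.194$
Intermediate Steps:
$q = - \frac{482}{9}$ ($q = \left(- \frac{1}{9}\right) 482 = - \frac{482}{9} \approx -53.556$)
$- \frac{131}{q} + \frac{\left(-198 + 173\right) \left(160 + t\right)}{178} = - \frac{131}{- \frac{482}{9}} + \frac{\left(-198 + 173\right) \left(160 - 70\right)}{178} = \left(-131\right) \left(- \frac{9}{482}\right) + \left(-25\right) 90 \cdot \frac{1}{178} = \frac{1179}{482} - \frac{1125}{89} = - \frac{437319}{42898}$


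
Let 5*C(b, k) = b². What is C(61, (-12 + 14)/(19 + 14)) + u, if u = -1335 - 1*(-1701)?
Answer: 5551/5 ≈ 1110.2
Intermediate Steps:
u = 366 (u = -1335 + 1701 = 366)
C(b, k) = b²/5
C(61, (-12 + 14)/(19 + 14)) + u = (⅕)*61² + 366 = (⅕)*3721 + 366 = 3721/5 + 366 = 5551/5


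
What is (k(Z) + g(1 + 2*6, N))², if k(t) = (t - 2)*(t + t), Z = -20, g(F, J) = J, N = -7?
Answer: 762129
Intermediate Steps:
k(t) = 2*t*(-2 + t) (k(t) = (-2 + t)*(2*t) = 2*t*(-2 + t))
(k(Z) + g(1 + 2*6, N))² = (2*(-20)*(-2 - 20) - 7)² = (2*(-20)*(-22) - 7)² = (880 - 7)² = 873² = 762129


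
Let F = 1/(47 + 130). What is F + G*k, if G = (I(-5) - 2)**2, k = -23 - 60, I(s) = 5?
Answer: -132218/177 ≈ -746.99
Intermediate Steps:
k = -83
G = 9 (G = (5 - 2)**2 = 3**2 = 9)
F = 1/177 ≈ 0.0056497
F + G*k = 1/177 + 9*(-83) = 1/177 - 747 = -132218/177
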